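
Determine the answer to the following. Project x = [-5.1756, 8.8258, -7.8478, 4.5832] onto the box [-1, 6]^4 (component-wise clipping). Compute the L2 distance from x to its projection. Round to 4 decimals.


Project each component onto [-1, 6].
clip(-5.1756) = -1.0, clip(8.8258) = 6.0, clip(-7.8478) = -1.0, clip(4.5832) = 4.5832
Projection = [-1.0, 6.0, -1.0, 4.5832]
Squared diffs: [17.4356, 7.9851, 46.8924, 0.0]
Distance = sqrt(72.3131) = 8.5037


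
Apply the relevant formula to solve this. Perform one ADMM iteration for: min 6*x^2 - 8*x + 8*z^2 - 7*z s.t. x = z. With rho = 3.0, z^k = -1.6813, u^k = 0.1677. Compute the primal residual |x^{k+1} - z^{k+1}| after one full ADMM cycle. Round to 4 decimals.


ADMM iteration with rho = 3.0, z^k = -1.6813, u^k = 0.1677
Step 1: x-update.
Minimize 6*x^2 - 8*x + (3.0/2)*(x + 1.6813 + 0.1677)^2
FOC: (2*6 + 3.0)*x = 8 + 3.0*(-1.6813 - 0.1677)
x^{k+1} = 0.1635
Step 2: z-update.
Minimize 8*z^2 - 7*z + (3.0/2)*(0.1635 - z + 0.1677)^2
FOC: (2*8 + 3.0)*z = 7 + 3.0*(0.1635 + 0.1677)
z^{k+1} = 0.4207
Step 3: u-update.
u^{k+1} = 0.1677 + 0.1635 - 0.4207 = -0.0895
Step 4: Primal residual = |0.1635 - 0.4207| = 0.2572


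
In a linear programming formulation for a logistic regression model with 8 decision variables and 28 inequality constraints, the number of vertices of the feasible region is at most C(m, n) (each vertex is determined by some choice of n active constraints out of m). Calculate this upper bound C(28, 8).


Each vertex corresponds to some choice of n active constraints out of m, so the number of vertices is at most C(m, n) = m! / (n!(m-n)!).
m = 28, n = 8
Numerator: 28 * 27 * 26 * 25 * 24 * 23 * 22 * 21
Denominator: 8! = 40320
C(28, 8) = 3108105


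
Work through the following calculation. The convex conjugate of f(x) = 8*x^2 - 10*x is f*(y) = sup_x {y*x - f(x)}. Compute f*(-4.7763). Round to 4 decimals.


f*(y) = sup_x {y*x - a*x^2 - b*x} = sup_x {(y-b)*x - a*x^2}
FOC: (y - b) - 2a*x = 0 => x* = (y - b)/(2a)
x* = (-4.7763 + 10)/(2*8) = 0.3265
f*(-4.7763) = (y-b)^2/(4a) = (-4.7763 + 10)^2/(4*8)
= 27.287/32 = 0.8527


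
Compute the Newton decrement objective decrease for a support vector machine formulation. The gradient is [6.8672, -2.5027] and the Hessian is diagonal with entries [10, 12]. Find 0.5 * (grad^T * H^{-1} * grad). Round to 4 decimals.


Step 1: H is diagonal, so H^(-1) * g = [0.6867, -0.2086].
Step 2: g^T H^(-1) g = sum_i g_i^2 / H_ii
  = (6.8672)^2/10 + (-2.5027)^2/12
  = 4.7158 + 0.522 = 5.2378
Step 3: Objective decrease = 0.5 * g^T H^(-1) g = 2.6189


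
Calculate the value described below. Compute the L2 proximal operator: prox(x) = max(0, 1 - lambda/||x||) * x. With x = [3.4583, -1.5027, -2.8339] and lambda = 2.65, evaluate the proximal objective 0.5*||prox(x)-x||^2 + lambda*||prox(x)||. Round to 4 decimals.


Step 1: Compute ||x||.
||x|| = 4.7169
Step 2: Compute scaling factor.
scale = max(0, 1 - 2.65/4.7169) = 0.4382
Step 3: prox(x) = [1.5154, -0.6585, -1.2418]
||prox(x)|| = 2.0669
Step 4: Proximal objective.
0.5*||prox-x||^2 = 3.5113
lambda*||prox|| = 5.4773
Total = 8.9885


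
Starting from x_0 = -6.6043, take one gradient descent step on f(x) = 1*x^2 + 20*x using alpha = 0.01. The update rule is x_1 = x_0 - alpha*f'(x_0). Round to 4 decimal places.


We compute the gradient at x_0 and apply the update.
f'(x) = 2*x + 20
f'(-6.6043) = 2*-6.6043 + 20 = 6.7914
x_1 = -6.6043 - 0.01*6.7914 = -6.6722


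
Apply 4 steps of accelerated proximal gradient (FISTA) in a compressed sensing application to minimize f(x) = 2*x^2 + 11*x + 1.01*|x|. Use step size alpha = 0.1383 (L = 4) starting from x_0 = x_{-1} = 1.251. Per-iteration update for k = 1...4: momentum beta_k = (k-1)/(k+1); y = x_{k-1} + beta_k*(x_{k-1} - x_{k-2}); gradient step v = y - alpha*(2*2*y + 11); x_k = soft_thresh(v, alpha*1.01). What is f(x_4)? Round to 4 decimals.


FISTA on f(x) = 2*x^2 + 11*x + 1.01*|x|
L = 4, alpha = 0.1383
Iteration 1: beta = 0.0, y = 1.251 + 0.0*(1.251 - 1.251) = 1.251
  grad(y) = 16.004, v = y - alpha*grad = -0.9624
  prox(v) = soft_thresh(-0.9624, 0.1397) = -0.8227
Iteration 2: beta = 0.3333, y = -0.8227 + 0.3333*(-0.8227 - 1.251) = -1.5139
  grad(y) = 4.9444, v = y - alpha*grad = -2.1977
  prox(v) = soft_thresh(-2.1977, 0.1397) = -2.058
Iteration 3: beta = 0.5, y = -2.058 + 0.5*(-2.058 + 0.8227) = -2.6757
  grad(y) = 0.2972, v = y - alpha*grad = -2.7168
  prox(v) = soft_thresh(-2.7168, 0.1397) = -2.5771
Iteration 4: beta = 0.6, y = -2.5771 + 0.6*(-2.5771 + 2.058) = -2.8886
  grad(y) = -0.5543, v = y - alpha*grad = -2.8119
  prox(v) = soft_thresh(-2.8119, 0.1397) = -2.6722
f(x_4) = 2*(-2.6722)^2 + 11*(-2.6722) + 1.01*|-2.6722| = -12.4139


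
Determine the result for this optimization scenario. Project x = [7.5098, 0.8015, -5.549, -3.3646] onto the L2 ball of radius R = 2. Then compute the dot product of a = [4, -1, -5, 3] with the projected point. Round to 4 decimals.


Step 1: Compute ||x|| (intermediates to 6 decimals).
||x|| = sqrt(7.5098^2 + 0.8015^2 + (-5.549)^2 + (-3.3646)^2) = 9.957481
Step 2: Project.
Since ||x|| > R, scale = R/||x|| = 2/9.957481 = 0.200854, proj(x) = scale * x
proj(x) = [1.508373, 0.160984, -1.114539, -0.675793]
Step 3: Dot product.
a^T * proj(x) = 4*1.508373 - 1*0.160984 - 5*(-1.114539) + 3*(-0.675793) = 9.4178


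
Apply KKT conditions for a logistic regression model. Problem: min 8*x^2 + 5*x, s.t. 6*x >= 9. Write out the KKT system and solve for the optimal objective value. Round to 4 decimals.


Step 1: Try lambda = 0 (constraint inactive).
x_unc = -5/(2*8) = -0.3125
Check: 6*-0.3125 = -1.875 < 9 -- violated!
Step 2: Constraint must be active: 6*x = 9
x* = 9/6 = 1.5
lambda = (2*8*1.5 + 5)/6 = 4.8333
Step 3: Compute optimal value.
f(x*) = 8*1.5^2 + 5*1.5 = 25.5


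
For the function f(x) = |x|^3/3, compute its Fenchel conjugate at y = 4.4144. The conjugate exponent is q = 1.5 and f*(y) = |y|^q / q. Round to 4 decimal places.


The conjugate exponent q satisfies 1/p + 1/q = 1.
p = 3, so q = 3/(3 - 1) = 1.5
|y|^q = 4.4144^1.5 = 9.2749
f*(4.4144) = 9.2749 / 1.5 = 6.1832


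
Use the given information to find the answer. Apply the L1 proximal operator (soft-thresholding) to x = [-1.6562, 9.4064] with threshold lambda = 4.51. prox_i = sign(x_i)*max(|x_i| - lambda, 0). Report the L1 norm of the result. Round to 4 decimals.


Soft-thresholding with lambda = 4.51:
prox(-1.6562) = sign(-1.6562)*max(|-1.6562| - 4.51, 0) = 0.0
prox(9.4064) = sign(9.4064)*max(|9.4064| - 4.51, 0) = 4.8964
prox(x) = [0.0, 4.8964]
||prox(x)||_1 = 0.0 + 4.8964 = 4.8964


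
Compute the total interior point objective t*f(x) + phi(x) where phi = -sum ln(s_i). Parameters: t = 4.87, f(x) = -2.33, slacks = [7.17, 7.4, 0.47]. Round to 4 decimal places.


Step 1: Compute log-barrier.
ln values: [1.9699, 2.0015, -0.755]
phi = -(1.9699 + 2.0015 - 0.755) = -3.2164
Step 2: Compute augmented objective.
t*f(x) = 4.87*-2.33 = -11.3471
Total = -11.3471 - 3.2164 = -14.5635


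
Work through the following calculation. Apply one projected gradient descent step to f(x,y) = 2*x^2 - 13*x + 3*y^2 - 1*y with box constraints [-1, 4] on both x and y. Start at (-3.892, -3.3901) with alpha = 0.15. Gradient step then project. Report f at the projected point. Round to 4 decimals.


Step 1: Compute gradient at (-3.892, -3.3901).
grad_x = 2*2*-3.892 - 13 = -28.568
grad_y = 2*3*-3.3901 - 1 = -21.3406
Step 2: Gradient step.
x_raw = -3.892 - 0.15*-28.568 = 0.3932
y_raw = -3.3901 - 0.15*-21.3406 = -0.189
Step 3: Project onto [-1, 4].
x_proj = clip(0.3932) = 0.3932
y_proj = clip(-0.189) = -0.189
Step 4: Evaluate f.
f(0.3932, -0.189) = -4.5062


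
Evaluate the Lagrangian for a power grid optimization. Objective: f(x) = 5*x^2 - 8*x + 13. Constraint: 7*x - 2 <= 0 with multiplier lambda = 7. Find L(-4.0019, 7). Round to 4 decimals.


Step 1: Evaluate f(x).
f(-4.0019) = 5*(-4.0019)^2 - 8*(-4.0019) + 13 = 125.0912
Step 2: Evaluate g(x).
g(-4.0019) = 7*-4.0019 - 2 = -30.0133
Step 3: Compute Lagrangian.
L = 125.0912 + 7*-30.0133 = -85.0019


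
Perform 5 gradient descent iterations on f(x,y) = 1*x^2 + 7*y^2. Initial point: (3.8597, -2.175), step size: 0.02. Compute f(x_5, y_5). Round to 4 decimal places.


Gradient descent on f(x,y) = 1*x^2 + 7*y^2.
Starting point: (3.8597, -2.175), alpha = 0.02
Step 1: grad_x = 2*1*3.8597 = 7.7194, grad_y = 2*7*-2.175 = -30.45
  x_1 = 3.8597 - 0.02*7.7194 = 3.7053
  y_1 = -2.175 - 0.02*-30.45 = -1.566
Step 2: grad_x = 2*1*3.7053 = 7.4106, grad_y = 2*7*-1.566 = -21.924
  x_2 = 3.7053 - 0.02*7.4106 = 3.5571
  y_2 = -1.566 - 0.02*-21.924 = -1.1275
Step 3: grad_x = 2*1*3.5571 = 7.1142, grad_y = 2*7*-1.1275 = -15.7853
  x_3 = 3.5571 - 0.02*7.1142 = 3.4148
  y_3 = -1.1275 - 0.02*-15.7853 = -0.8118
Step 4: grad_x = 2*1*3.4148 = 6.8296, grad_y = 2*7*-0.8118 = -11.3654
  x_4 = 3.4148 - 0.02*6.8296 = 3.2782
  y_4 = -0.8118 - 0.02*-11.3654 = -0.5845
Step 5: grad_x = 2*1*3.2782 = 6.5564, grad_y = 2*7*-0.5845 = -8.1831
  x_5 = 3.2782 - 0.02*6.5564 = 3.1471
  y_5 = -0.5845 - 0.02*-8.1831 = -0.4208
f(3.1471, -0.4208) = 1*3.1471^2 + 7*(-0.4208)^2 = 11.144


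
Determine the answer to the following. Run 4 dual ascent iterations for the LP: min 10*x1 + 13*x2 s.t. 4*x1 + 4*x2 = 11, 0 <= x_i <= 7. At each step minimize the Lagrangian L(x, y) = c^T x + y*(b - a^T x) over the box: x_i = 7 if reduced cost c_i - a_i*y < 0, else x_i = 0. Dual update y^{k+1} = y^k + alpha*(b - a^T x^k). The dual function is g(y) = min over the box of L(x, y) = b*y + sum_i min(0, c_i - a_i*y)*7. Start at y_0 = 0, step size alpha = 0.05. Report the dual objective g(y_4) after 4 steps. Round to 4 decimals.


Dual ascent for LP: min 10*x1 + 13*x2, 4*x1 + 4*x2 = 11, 0 <= x_i <= 7
Step 1: y^k = 0.0, reduced costs: (10.0, 13.0)
  x^k = (0.0, 0.0), subgradient = b - a^T x = 11.0
  y^{k+1} = 0.0 + 0.05*11.0 = 0.55
Step 2: y^k = 0.55, reduced costs: (7.8, 10.8)
  x^k = (0.0, 0.0), subgradient = b - a^T x = 11.0
  y^{k+1} = 0.55 + 0.05*11.0 = 1.1
Step 3: y^k = 1.1, reduced costs: (5.6, 8.6)
  x^k = (0.0, 0.0), subgradient = b - a^T x = 11.0
  y^{k+1} = 1.1 + 0.05*11.0 = 1.65
Step 4: y^k = 1.65, reduced costs: (3.4, 6.4)
  x^k = (0.0, 0.0), subgradient = b - a^T x = 11.0
  y^{k+1} = 1.65 + 0.05*11.0 = 2.2
Dual objective at y_4 = 2.2: reduced costs (1.2, 4.2), box minimizer x = (0.0, 0.0)
g(y_4) = b*y + (c1 - a1*y)*x1 + (c2 - a2*y)*x2 = 11*2.2 + 1.2*0.0 + 4.2*0.0 = 24.2 + 0.0 + 0.0 = 24.2


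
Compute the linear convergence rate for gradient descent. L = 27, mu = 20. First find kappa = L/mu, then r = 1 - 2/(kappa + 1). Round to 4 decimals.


Step 1: Compute the condition number.
kappa = L/mu = 27/20 = 1.35
Step 2: Compute the convergence rate.
r = 1 - 2/(kappa + 1) = 1 - 2*mu/(L + mu) = (L - mu)/(L + mu) = 7/47 = 0.1489


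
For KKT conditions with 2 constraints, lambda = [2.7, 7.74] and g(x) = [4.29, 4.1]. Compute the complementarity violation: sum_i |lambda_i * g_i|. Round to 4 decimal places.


KKT complementary slackness check:
lambda_1 * g_1 = 2.7 * 4.29 = 11.583
lambda_2 * g_2 = 7.74 * 4.1 = 31.734
Total violation = 11.583 + 31.734 = 43.317


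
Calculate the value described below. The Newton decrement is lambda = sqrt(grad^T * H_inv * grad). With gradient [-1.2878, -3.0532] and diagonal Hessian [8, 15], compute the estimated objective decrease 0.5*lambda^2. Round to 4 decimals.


Step 1: H is diagonal, so H^(-1) * g = [-0.161, -0.2035].
Step 2: g^T H^(-1) g = sum_i g_i^2 / H_ii
  = (-1.2878)^2/8 + (-3.0532)^2/15
  = 0.2073 + 0.6215 = 0.8288
Step 3: Objective decrease = 0.5 * g^T H^(-1) g = 0.4144


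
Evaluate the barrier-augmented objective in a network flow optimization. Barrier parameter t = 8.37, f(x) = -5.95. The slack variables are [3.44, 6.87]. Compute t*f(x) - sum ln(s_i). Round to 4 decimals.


Step 1: Compute log-barrier.
ln values: [1.2355, 1.9272]
phi = -(1.2355 + 1.9272) = -3.1626
Step 2: Compute augmented objective.
t*f(x) = 8.37*-5.95 = -49.8015
Total = -49.8015 - 3.1626 = -52.9641


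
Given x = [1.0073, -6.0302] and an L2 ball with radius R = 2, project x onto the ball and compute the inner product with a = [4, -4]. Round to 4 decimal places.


Step 1: Compute ||x|| (intermediates to 6 decimals).
||x|| = sqrt(1.0073^2 + (-6.0302)^2) = 6.113752
Step 2: Project.
Since ||x|| > R, scale = R/||x|| = 2/6.113752 = 0.327131, proj(x) = scale * x
proj(x) = [0.329519, -1.972665]
Step 3: Dot product.
a^T * proj(x) = 4*0.329519 - 4*(-1.972665) = 9.2087


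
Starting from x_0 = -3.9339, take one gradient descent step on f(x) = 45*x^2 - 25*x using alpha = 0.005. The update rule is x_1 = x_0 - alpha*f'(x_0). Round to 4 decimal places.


We compute the gradient at x_0 and apply the update.
f'(x) = 90*x - 25
f'(-3.9339) = 90*-3.9339 - 25 = -379.051
x_1 = -3.9339 - 0.005*-379.051 = -2.0386


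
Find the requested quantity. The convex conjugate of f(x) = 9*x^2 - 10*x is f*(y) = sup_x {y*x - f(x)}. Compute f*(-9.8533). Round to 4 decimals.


f*(y) = sup_x {y*x - a*x^2 - b*x} = sup_x {(y-b)*x - a*x^2}
FOC: (y - b) - 2a*x = 0 => x* = (y - b)/(2a)
x* = (-9.8533 + 10)/(2*9) = 0.0082
f*(-9.8533) = (y-b)^2/(4a) = (-9.8533 + 10)^2/(4*9)
= 0.0215/36 = 0.0006


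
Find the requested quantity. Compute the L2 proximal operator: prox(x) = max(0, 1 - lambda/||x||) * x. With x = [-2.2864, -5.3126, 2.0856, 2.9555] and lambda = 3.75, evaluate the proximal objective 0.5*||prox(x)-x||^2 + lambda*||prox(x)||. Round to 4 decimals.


Step 1: Compute ||x||.
||x|| = 6.8217
Step 2: Compute scaling factor.
scale = max(0, 1 - 3.75/6.8217) = 0.4503
Step 3: prox(x) = [-1.0295, -2.3922, 0.9391, 1.3308]
||prox(x)|| = 3.0717
Step 4: Proximal objective.
0.5*||prox-x||^2 = 7.0313
lambda*||prox|| = 11.5189
Total = 18.5503


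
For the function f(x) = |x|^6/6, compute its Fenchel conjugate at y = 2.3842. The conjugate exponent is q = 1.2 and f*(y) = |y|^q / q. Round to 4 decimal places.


The conjugate exponent q satisfies 1/p + 1/q = 1.
p = 6, so q = 6/(6 - 1) = 1.2
|y|^q = 2.3842^1.2 = 2.8367
f*(2.3842) = 2.8367 / 1.2 = 2.3639


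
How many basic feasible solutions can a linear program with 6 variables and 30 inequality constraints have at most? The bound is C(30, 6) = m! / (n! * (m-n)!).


Each vertex corresponds to some choice of n active constraints out of m, so the number of vertices is at most C(m, n) = m! / (n!(m-n)!).
m = 30, n = 6
Numerator: 30 * 29 * 28 * 27 * 26 * 25
Denominator: 6! = 720
C(30, 6) = 593775


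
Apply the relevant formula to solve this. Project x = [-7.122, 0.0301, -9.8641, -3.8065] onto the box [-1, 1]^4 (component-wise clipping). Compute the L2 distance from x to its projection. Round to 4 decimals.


Project each component onto [-1, 1].
clip(-7.122) = -1.0, clip(0.0301) = 0.0301, clip(-9.8641) = -1.0, clip(-3.8065) = -1.0
Projection = [-1.0, 0.0301, -1.0, -1.0]
Squared diffs: [37.4789, 0.0, 78.5723, 7.8764]
Distance = sqrt(123.9276) = 11.1323


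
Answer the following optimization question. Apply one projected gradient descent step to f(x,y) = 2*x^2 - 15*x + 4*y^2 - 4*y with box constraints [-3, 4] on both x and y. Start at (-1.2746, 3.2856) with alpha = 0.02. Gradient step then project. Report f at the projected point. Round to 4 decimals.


Step 1: Compute gradient at (-1.2746, 3.2856).
grad_x = 2*2*-1.2746 - 15 = -20.0984
grad_y = 2*4*3.2856 - 4 = 22.2848
Step 2: Gradient step.
x_raw = -1.2746 - 0.02*-20.0984 = -0.8726
y_raw = 3.2856 - 0.02*22.2848 = 2.8399
Step 3: Project onto [-3, 4].
x_proj = clip(-0.8726) = -0.8726
y_proj = clip(2.8399) = 2.8399
Step 4: Evaluate f.
f(-0.8726, 2.8399) = 35.5131


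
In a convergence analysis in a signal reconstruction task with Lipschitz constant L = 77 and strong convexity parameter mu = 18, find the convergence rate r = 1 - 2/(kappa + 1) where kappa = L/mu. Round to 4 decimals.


Step 1: Compute the condition number.
kappa = L/mu = 77/18 = 4.2778
Step 2: Compute the convergence rate.
r = 1 - 2/(kappa + 1) = 1 - 2*mu/(L + mu) = (L - mu)/(L + mu) = 59/95 = 0.6211


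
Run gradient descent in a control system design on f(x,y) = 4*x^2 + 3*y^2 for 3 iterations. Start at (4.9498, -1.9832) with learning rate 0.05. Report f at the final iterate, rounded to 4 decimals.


Gradient descent on f(x,y) = 4*x^2 + 3*y^2.
Starting point: (4.9498, -1.9832), alpha = 0.05
Step 1: grad_x = 2*4*4.9498 = 39.5984, grad_y = 2*3*-1.9832 = -11.8992
  x_1 = 4.9498 - 0.05*39.5984 = 2.9699
  y_1 = -1.9832 - 0.05*-11.8992 = -1.3882
Step 2: grad_x = 2*4*2.9699 = 23.759, grad_y = 2*3*-1.3882 = -8.3294
  x_2 = 2.9699 - 0.05*23.759 = 1.7819
  y_2 = -1.3882 - 0.05*-8.3294 = -0.9718
Step 3: grad_x = 2*4*1.7819 = 14.2554, grad_y = 2*3*-0.9718 = -5.8306
  x_3 = 1.7819 - 0.05*14.2554 = 1.0692
  y_3 = -0.9718 - 0.05*-5.8306 = -0.6802
f(1.0692, -0.6802) = 4*1.0692^2 + 3*(-0.6802)^2 = 5.9606


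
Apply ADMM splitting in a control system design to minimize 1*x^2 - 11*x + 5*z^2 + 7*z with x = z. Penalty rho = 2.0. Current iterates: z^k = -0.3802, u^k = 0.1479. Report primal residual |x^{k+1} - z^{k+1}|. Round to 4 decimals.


ADMM iteration with rho = 2.0, z^k = -0.3802, u^k = 0.1479
Step 1: x-update.
Minimize 1*x^2 - 11*x + (2.0/2)*(x + 0.3802 + 0.1479)^2
FOC: (2*1 + 2.0)*x = 11 + 2.0*(-0.3802 - 0.1479)
x^{k+1} = 2.486
Step 2: z-update.
Minimize 5*z^2 + 7*z + (2.0/2)*(2.486 - z + 0.1479)^2
FOC: (2*5 + 2.0)*z = -7 + 2.0*(2.486 + 0.1479)
z^{k+1} = -0.1444
Step 3: u-update.
u^{k+1} = 0.1479 + 2.486 + 0.1444 = 2.7782
Step 4: Primal residual = |2.486 + 0.1444| = 2.6303


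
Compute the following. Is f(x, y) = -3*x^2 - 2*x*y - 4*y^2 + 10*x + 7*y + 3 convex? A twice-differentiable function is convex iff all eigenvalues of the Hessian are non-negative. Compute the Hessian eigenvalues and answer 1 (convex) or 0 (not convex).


The Hessian of f(x,y) = -3*x^2 - 2*x*y - 4*y^2 + 10*x + 7*y + 3 is:
H = [[-6, -2], [-2, -8]]
Trace = -6 - 8 = -14
Determinant = -6*-8 - (-2)^2 = 44
Discriminant = (-14)^2 - 4*44 = 20.0
Eigenvalues: lambda_1 = -9.2361, lambda_2 = -4.7639
The function is not convex.

0


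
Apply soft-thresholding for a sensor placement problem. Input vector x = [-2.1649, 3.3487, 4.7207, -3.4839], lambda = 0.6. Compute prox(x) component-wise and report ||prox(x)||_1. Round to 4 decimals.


Soft-thresholding with lambda = 0.6:
prox(-2.1649) = sign(-2.1649)*max(|-2.1649| - 0.6, 0) = -1.5649
prox(3.3487) = sign(3.3487)*max(|3.3487| - 0.6, 0) = 2.7487
prox(4.7207) = sign(4.7207)*max(|4.7207| - 0.6, 0) = 4.1207
prox(-3.4839) = sign(-3.4839)*max(|-3.4839| - 0.6, 0) = -2.8839
prox(x) = [-1.5649, 2.7487, 4.1207, -2.8839]
||prox(x)||_1 = 1.5649 + 2.7487 + 4.1207 + 2.8839 = 11.3182


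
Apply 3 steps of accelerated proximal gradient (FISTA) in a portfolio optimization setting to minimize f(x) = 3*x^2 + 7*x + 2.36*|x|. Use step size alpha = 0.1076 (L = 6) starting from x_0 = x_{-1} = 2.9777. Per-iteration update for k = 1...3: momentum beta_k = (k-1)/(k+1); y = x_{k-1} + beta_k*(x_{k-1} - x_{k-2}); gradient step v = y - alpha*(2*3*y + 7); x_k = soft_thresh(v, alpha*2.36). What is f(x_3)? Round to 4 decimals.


FISTA on f(x) = 3*x^2 + 7*x + 2.36*|x|
L = 6, alpha = 0.1076
Iteration 1: beta = 0.0, y = 2.9777 + 0.0*(2.9777 - 2.9777) = 2.9777
  grad(y) = 24.8662, v = y - alpha*grad = 0.3021
  prox(v) = soft_thresh(0.3021, 0.2539) = 0.0482
Iteration 2: beta = 0.3333, y = 0.0482 + 0.3333*(0.0482 - 2.9777) = -0.9284
  grad(y) = 1.4299, v = y - alpha*grad = -1.0822
  prox(v) = soft_thresh(-1.0822, 0.2539) = -0.8283
Iteration 3: beta = 0.5, y = -0.8283 + 0.5*(-0.8283 - 0.0482) = -1.2665
  grad(y) = -0.5989, v = y - alpha*grad = -1.202
  prox(v) = soft_thresh(-1.202, 0.2539) = -0.9481
f(x_3) = 3*(-0.9481)^2 + 7*(-0.9481) + 2.36*|-0.9481| = -1.7025


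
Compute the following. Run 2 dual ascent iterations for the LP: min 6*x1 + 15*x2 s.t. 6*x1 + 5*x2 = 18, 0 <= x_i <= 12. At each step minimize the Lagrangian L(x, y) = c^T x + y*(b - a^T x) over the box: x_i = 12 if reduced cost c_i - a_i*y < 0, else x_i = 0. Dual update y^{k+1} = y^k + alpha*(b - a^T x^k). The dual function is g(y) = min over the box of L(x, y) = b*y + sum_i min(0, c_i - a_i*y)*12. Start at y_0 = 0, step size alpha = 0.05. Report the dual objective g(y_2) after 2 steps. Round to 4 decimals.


Dual ascent for LP: min 6*x1 + 15*x2, 6*x1 + 5*x2 = 18, 0 <= x_i <= 12
Step 1: y^k = 0.0, reduced costs: (6.0, 15.0)
  x^k = (0.0, 0.0), subgradient = b - a^T x = 18.0
  y^{k+1} = 0.0 + 0.05*18.0 = 0.9
Step 2: y^k = 0.9, reduced costs: (0.6, 10.5)
  x^k = (0.0, 0.0), subgradient = b - a^T x = 18.0
  y^{k+1} = 0.9 + 0.05*18.0 = 1.8
Dual objective at y_2 = 1.8: reduced costs (-4.8, 6.0), box minimizer x = (12.0, 0.0)
g(y_2) = b*y + (c1 - a1*y)*x1 + (c2 - a2*y)*x2 = 18*1.8 + (-4.8)*12.0 + 6.0*0.0 = 32.4 - 57.6 + 0.0 = -25.2


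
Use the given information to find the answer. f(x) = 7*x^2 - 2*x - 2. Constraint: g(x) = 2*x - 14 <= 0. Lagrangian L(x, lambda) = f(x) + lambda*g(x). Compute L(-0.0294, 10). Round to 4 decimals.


Step 1: Evaluate f(x).
f(-0.0294) = 7*(-0.0294)^2 - 2*(-0.0294) - 2 = -1.9351
Step 2: Evaluate g(x).
g(-0.0294) = 2*-0.0294 - 14 = -14.0588
Step 3: Compute Lagrangian.
L = -1.9351 + 10*-14.0588 = -142.5231


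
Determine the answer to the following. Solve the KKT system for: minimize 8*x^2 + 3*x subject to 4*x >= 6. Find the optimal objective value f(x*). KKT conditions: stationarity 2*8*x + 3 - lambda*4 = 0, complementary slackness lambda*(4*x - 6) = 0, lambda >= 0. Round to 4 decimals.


Step 1: Try lambda = 0 (constraint inactive).
x_unc = -3/(2*8) = -0.1875
Check: 4*-0.1875 = -0.75 < 6 -- violated!
Step 2: Constraint must be active: 4*x = 6
x* = 6/4 = 1.5
lambda = (2*8*1.5 + 3)/4 = 6.75
Step 3: Compute optimal value.
f(x*) = 8*1.5^2 + 3*1.5 = 22.5


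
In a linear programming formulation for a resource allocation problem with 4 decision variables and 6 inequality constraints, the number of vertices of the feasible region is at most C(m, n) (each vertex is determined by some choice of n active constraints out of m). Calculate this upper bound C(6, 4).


Each vertex corresponds to some choice of n active constraints out of m, so the number of vertices is at most C(m, n) = m! / (n!(m-n)!).
m = 6, n = 4
Numerator: 6 * 5 * 4 * 3
Denominator: 4! = 24
C(6, 4) = 15


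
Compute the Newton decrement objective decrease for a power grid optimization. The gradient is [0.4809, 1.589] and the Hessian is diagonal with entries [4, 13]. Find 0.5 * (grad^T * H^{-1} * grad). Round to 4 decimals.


Step 1: H is diagonal, so H^(-1) * g = [0.1202, 0.1222].
Step 2: g^T H^(-1) g = sum_i g_i^2 / H_ii
  = (0.4809)^2/4 + (1.589)^2/13
  = 0.0578 + 0.1942 = 0.252
Step 3: Objective decrease = 0.5 * g^T H^(-1) g = 0.126


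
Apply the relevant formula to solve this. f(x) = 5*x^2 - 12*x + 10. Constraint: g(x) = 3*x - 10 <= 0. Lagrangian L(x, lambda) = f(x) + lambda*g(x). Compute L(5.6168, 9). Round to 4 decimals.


Step 1: Evaluate f(x).
f(5.6168) = 5*5.6168^2 - 12*5.6168 + 10 = 100.3406
Step 2: Evaluate g(x).
g(5.6168) = 3*5.6168 - 10 = 6.8504
Step 3: Compute Lagrangian.
L = 100.3406 + 9*6.8504 = 161.9942


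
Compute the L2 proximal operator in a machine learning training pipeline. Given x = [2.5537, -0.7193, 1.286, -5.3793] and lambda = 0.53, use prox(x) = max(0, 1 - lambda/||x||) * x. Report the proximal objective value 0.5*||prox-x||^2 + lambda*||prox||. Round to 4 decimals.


Step 1: Compute ||x||.
||x|| = 6.1343
Step 2: Compute scaling factor.
scale = max(0, 1 - 0.53/6.1343) = 0.9136
Step 3: prox(x) = [2.3331, -0.6572, 1.1749, -4.9145]
||prox(x)|| = 5.6043
Step 4: Proximal objective.
0.5*||prox-x||^2 = 0.1405
lambda*||prox|| = 2.9703
Total = 3.1107


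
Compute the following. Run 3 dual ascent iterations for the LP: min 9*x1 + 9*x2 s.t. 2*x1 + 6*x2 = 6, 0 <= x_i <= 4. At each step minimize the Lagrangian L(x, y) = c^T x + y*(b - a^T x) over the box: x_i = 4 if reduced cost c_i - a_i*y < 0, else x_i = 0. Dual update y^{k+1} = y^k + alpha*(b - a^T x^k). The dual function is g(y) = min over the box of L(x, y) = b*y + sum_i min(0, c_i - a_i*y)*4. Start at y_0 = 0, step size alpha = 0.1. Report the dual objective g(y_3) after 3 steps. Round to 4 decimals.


Dual ascent for LP: min 9*x1 + 9*x2, 2*x1 + 6*x2 = 6, 0 <= x_i <= 4
Step 1: y^k = 0.0, reduced costs: (9.0, 9.0)
  x^k = (0.0, 0.0), subgradient = b - a^T x = 6.0
  y^{k+1} = 0.0 + 0.1*6.0 = 0.6
Step 2: y^k = 0.6, reduced costs: (7.8, 5.4)
  x^k = (0.0, 0.0), subgradient = b - a^T x = 6.0
  y^{k+1} = 0.6 + 0.1*6.0 = 1.2
Step 3: y^k = 1.2, reduced costs: (6.6, 1.8)
  x^k = (0.0, 0.0), subgradient = b - a^T x = 6.0
  y^{k+1} = 1.2 + 0.1*6.0 = 1.8
Dual objective at y_3 = 1.8: reduced costs (5.4, -1.8), box minimizer x = (0.0, 4.0)
g(y_3) = b*y + (c1 - a1*y)*x1 + (c2 - a2*y)*x2 = 6*1.8 + 5.4*0.0 + (-1.8)*4.0 = 10.8 + 0.0 - 7.2 = 3.6


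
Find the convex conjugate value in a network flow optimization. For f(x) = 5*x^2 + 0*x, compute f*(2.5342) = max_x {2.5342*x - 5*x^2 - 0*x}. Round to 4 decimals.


f*(y) = sup_x {y*x - a*x^2 - b*x} = sup_x {(y-b)*x - a*x^2}
FOC: (y - b) - 2a*x = 0 => x* = (y - b)/(2a)
x* = (2.5342 - 0)/(2*5) = 0.2534
f*(2.5342) = (y-b)^2/(4a) = (2.5342 - 0)^2/(4*5)
= 6.4222/20 = 0.3211


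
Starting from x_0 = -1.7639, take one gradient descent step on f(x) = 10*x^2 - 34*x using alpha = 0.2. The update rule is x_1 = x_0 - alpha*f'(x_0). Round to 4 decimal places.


We compute the gradient at x_0 and apply the update.
f'(x) = 20*x - 34
f'(-1.7639) = 20*-1.7639 - 34 = -69.278
x_1 = -1.7639 - 0.2*-69.278 = 12.0917


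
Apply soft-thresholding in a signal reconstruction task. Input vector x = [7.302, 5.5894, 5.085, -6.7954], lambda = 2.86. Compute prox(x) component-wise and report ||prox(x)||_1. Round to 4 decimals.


Soft-thresholding with lambda = 2.86:
prox(7.302) = sign(7.302)*max(|7.302| - 2.86, 0) = 4.442
prox(5.5894) = sign(5.5894)*max(|5.5894| - 2.86, 0) = 2.7294
prox(5.085) = sign(5.085)*max(|5.085| - 2.86, 0) = 2.225
prox(-6.7954) = sign(-6.7954)*max(|-6.7954| - 2.86, 0) = -3.9354
prox(x) = [4.442, 2.7294, 2.225, -3.9354]
||prox(x)||_1 = 4.442 + 2.7294 + 2.225 + 3.9354 = 13.3318


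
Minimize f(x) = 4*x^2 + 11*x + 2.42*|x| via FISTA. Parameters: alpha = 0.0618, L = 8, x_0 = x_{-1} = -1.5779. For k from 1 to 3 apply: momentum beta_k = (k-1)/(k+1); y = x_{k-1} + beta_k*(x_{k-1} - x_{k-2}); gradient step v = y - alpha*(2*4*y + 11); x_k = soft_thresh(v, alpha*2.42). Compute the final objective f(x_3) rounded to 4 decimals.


FISTA on f(x) = 4*x^2 + 11*x + 2.42*|x|
L = 8, alpha = 0.0618
Iteration 1: beta = 0.0, y = -1.5779 + 0.0*(-1.5779 + 1.5779) = -1.5779
  grad(y) = -1.6232, v = y - alpha*grad = -1.4776
  prox(v) = soft_thresh(-1.4776, 0.1496) = -1.328
Iteration 2: beta = 0.3333, y = -1.328 + 0.3333*(-1.328 + 1.5779) = -1.2447
  grad(y) = 1.0421, v = y - alpha*grad = -1.3091
  prox(v) = soft_thresh(-1.3091, 0.1496) = -1.1596
Iteration 3: beta = 0.5, y = -1.1596 + 0.5*(-1.1596 + 1.328) = -1.0754
  grad(y) = 2.3971, v = y - alpha*grad = -1.2235
  prox(v) = soft_thresh(-1.2235, 0.1496) = -1.0739
f(x_3) = 4*(-1.0739)^2 + 11*(-1.0739) + 2.42*|-1.0739| = -4.601


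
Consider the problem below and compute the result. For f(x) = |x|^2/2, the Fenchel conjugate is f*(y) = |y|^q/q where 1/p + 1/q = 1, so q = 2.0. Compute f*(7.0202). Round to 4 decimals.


The conjugate exponent q satisfies 1/p + 1/q = 1.
p = 2, so q = 2/(2 - 1) = 2.0
|y|^q = 7.0202^2.0 = 49.2832
f*(7.0202) = 49.2832 / 2.0 = 24.6416


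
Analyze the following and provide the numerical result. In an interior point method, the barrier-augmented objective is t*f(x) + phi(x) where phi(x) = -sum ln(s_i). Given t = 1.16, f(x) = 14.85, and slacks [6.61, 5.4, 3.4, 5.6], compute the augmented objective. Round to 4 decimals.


Step 1: Compute log-barrier.
ln values: [1.8886, 1.6864, 1.2238, 1.7228]
phi = -(1.8886 + 1.6864 + 1.2238 + 1.7228) = -6.5215
Step 2: Compute augmented objective.
t*f(x) = 1.16*14.85 = 17.226
Total = 17.226 - 6.5215 = 10.7045


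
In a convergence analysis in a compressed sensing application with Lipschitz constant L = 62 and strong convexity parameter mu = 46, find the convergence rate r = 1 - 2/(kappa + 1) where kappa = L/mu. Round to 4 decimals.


Step 1: Compute the condition number.
kappa = L/mu = 62/46 = 1.3478
Step 2: Compute the convergence rate.
r = 1 - 2/(kappa + 1) = 1 - 2*mu/(L + mu) = (L - mu)/(L + mu) = 16/108 = 0.1481


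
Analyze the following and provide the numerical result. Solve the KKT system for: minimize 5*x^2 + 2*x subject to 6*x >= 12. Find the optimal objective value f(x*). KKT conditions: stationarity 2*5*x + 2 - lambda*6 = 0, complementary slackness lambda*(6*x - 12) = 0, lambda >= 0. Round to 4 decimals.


Step 1: Try lambda = 0 (constraint inactive).
x_unc = -2/(2*5) = -0.2
Check: 6*-0.2 = -1.2 < 12 -- violated!
Step 2: Constraint must be active: 6*x = 12
x* = 12/6 = 2.0
lambda = (2*5*2.0 + 2)/6 = 3.6667
Step 3: Compute optimal value.
f(x*) = 5*2.0^2 + 2*2.0 = 24.0


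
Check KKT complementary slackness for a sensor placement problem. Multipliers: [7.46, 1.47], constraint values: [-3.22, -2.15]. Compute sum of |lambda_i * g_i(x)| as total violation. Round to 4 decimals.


KKT complementary slackness check:
lambda_1 * g_1 = 7.46 * -3.22 = -24.0212
lambda_2 * g_2 = 1.47 * -2.15 = -3.1605
Total violation = 24.0212 + 3.1605 = 27.1817


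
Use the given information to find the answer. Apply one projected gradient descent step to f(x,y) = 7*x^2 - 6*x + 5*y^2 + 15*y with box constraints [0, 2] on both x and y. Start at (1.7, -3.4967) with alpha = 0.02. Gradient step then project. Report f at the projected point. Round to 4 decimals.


Step 1: Compute gradient at (1.7, -3.4967).
grad_x = 2*7*1.7 - 6 = 17.8
grad_y = 2*5*-3.4967 + 15 = -19.967
Step 2: Gradient step.
x_raw = 1.7 - 0.02*17.8 = 1.344
y_raw = -3.4967 - 0.02*-19.967 = -3.0974
Step 3: Project onto [0, 2].
x_proj = clip(1.344) = 1.344
y_proj = clip(-3.0974) = 0.0
Step 4: Evaluate f.
f(1.344, 0.0) = 4.5804


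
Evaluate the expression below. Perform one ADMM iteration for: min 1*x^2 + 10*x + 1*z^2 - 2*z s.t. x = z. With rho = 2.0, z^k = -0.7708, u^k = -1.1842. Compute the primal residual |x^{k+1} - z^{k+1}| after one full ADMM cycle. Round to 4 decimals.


ADMM iteration with rho = 2.0, z^k = -0.7708, u^k = -1.1842
Step 1: x-update.
Minimize 1*x^2 + 10*x + (2.0/2)*(x + 0.7708 - 1.1842)^2
FOC: (2*1 + 2.0)*x = -10 + 2.0*(-0.7708 + 1.1842)
x^{k+1} = -2.2933
Step 2: z-update.
Minimize 1*z^2 - 2*z + (2.0/2)*(-2.2933 - z - 1.1842)^2
FOC: (2*1 + 2.0)*z = 2 + 2.0*(-2.2933 - 1.1842)
z^{k+1} = -1.2388
Step 3: u-update.
u^{k+1} = -1.1842 - 2.2933 + 1.2388 = -2.2388
Step 4: Primal residual = |-2.2933 + 1.2388| = 1.0546


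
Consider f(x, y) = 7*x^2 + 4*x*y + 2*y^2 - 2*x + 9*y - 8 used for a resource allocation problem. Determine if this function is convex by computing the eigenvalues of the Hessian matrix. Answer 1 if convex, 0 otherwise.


The Hessian of f(x,y) = 7*x^2 + 4*x*y + 2*y^2 - 2*x + 9*y - 8 is:
H = [[14, 4], [4, 4]]
Trace = 14 + 4 = 18
Determinant = 14*4 - (4)^2 = 40
Discriminant = (18)^2 - 4*40 = 164.0
Eigenvalues: lambda_1 = 2.5969, lambda_2 = 15.4031
The function is convex.

1


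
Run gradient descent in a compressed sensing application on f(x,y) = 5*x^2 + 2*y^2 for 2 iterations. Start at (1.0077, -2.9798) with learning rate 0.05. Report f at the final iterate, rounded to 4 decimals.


Gradient descent on f(x,y) = 5*x^2 + 2*y^2.
Starting point: (1.0077, -2.9798), alpha = 0.05
Step 1: grad_x = 2*5*1.0077 = 10.077, grad_y = 2*2*-2.9798 = -11.9192
  x_1 = 1.0077 - 0.05*10.077 = 0.5039
  y_1 = -2.9798 - 0.05*-11.9192 = -2.3838
Step 2: grad_x = 2*5*0.5039 = 5.0385, grad_y = 2*2*-2.3838 = -9.5354
  x_2 = 0.5039 - 0.05*5.0385 = 0.2519
  y_2 = -2.3838 - 0.05*-9.5354 = -1.9071
f(0.2519, -1.9071) = 5*0.2519^2 + 2*(-1.9071)^2 = 7.5912


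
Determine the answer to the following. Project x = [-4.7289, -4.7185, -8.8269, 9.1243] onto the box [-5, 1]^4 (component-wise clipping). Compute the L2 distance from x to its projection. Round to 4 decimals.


Project each component onto [-5, 1].
clip(-4.7289) = -4.7289, clip(-4.7185) = -4.7185, clip(-8.8269) = -5.0, clip(9.1243) = 1.0
Projection = [-4.7289, -4.7185, -5.0, 1.0]
Squared diffs: [0.0, 0.0, 14.6452, 66.0043]
Distance = sqrt(80.6495) = 8.9805


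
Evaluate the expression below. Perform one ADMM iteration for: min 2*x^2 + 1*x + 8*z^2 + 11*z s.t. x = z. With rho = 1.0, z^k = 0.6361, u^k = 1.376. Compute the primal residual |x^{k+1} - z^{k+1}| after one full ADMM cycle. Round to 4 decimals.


ADMM iteration with rho = 1.0, z^k = 0.6361, u^k = 1.376
Step 1: x-update.
Minimize 2*x^2 + 1*x + (1.0/2)*(x - 0.6361 + 1.376)^2
FOC: (2*2 + 1.0)*x = -1 + 1.0*(0.6361 - 1.376)
x^{k+1} = -0.348
Step 2: z-update.
Minimize 8*z^2 + 11*z + (1.0/2)*(-0.348 - z + 1.376)^2
FOC: (2*8 + 1.0)*z = -11 + 1.0*(-0.348 + 1.376)
z^{k+1} = -0.5866
Step 3: u-update.
u^{k+1} = 1.376 - 0.348 + 0.5866 = 1.6146
Step 4: Primal residual = |-0.348 + 0.5866| = 0.2386


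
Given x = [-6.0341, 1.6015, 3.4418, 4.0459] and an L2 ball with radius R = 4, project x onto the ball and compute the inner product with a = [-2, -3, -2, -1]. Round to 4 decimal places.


Step 1: Compute ||x|| (intermediates to 6 decimals).
||x|| = sqrt((-6.0341)^2 + 1.6015^2 + 3.4418^2 + 4.0459^2) = 8.196979
Step 2: Project.
Since ||x|| > R, scale = R/||x|| = 4/8.196979 = 0.487985, proj(x) = scale * x
proj(x) = [-2.94455, 0.781508, 1.679547, 1.974339]
Step 3: Dot product.
a^T * proj(x) = -2*(-2.94455) - 3*0.781508 - 2*1.679547 - 1*1.974339 = -1.7889


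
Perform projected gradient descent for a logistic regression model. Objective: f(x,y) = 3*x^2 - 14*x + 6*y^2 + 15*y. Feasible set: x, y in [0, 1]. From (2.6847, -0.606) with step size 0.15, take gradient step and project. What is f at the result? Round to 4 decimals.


Step 1: Compute gradient at (2.6847, -0.606).
grad_x = 2*3*2.6847 - 14 = 2.1082
grad_y = 2*6*-0.606 + 15 = 7.728
Step 2: Gradient step.
x_raw = 2.6847 - 0.15*2.1082 = 2.3685
y_raw = -0.606 - 0.15*7.728 = -1.7652
Step 3: Project onto [0, 1].
x_proj = clip(2.3685) = 1.0
y_proj = clip(-1.7652) = 0.0
Step 4: Evaluate f.
f(1.0, 0.0) = -11.0


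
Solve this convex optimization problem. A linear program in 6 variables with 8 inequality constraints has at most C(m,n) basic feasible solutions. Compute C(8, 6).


Each vertex corresponds to some choice of n active constraints out of m, so the number of vertices is at most C(m, n) = m! / (n!(m-n)!).
m = 8, n = 6
Numerator: 8 * 7 * 6 * 5 * 4 * 3
Denominator: 6! = 720
C(8, 6) = 28


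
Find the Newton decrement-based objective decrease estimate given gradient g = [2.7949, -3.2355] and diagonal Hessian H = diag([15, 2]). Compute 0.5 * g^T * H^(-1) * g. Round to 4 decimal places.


Step 1: H is diagonal, so H^(-1) * g = [0.1863, -1.6178].
Step 2: g^T H^(-1) g = sum_i g_i^2 / H_ii
  = (2.7949)^2/15 + (-3.2355)^2/2
  = 0.5208 + 5.2342 = 5.755
Step 3: Objective decrease = 0.5 * g^T H^(-1) g = 2.8775


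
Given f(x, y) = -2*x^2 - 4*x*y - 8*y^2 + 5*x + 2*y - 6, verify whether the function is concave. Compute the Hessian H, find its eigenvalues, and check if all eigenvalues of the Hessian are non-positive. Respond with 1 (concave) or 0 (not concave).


The Hessian of f(x,y) = -2*x^2 - 4*x*y - 8*y^2 + 5*x + 2*y - 6 is:
H = [[-4, -4], [-4, -16]]
Trace = -4 - 16 = -20
Determinant = -4*-16 - (-4)^2 = 48
Discriminant = (-20)^2 - 4*48 = 208.0
Eigenvalues: lambda_1 = -17.2111, lambda_2 = -2.7889
The function is concave.

1


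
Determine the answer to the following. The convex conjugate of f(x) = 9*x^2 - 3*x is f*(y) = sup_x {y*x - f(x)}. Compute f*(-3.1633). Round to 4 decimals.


f*(y) = sup_x {y*x - a*x^2 - b*x} = sup_x {(y-b)*x - a*x^2}
FOC: (y - b) - 2a*x = 0 => x* = (y - b)/(2a)
x* = (-3.1633 + 3)/(2*9) = -0.0091
f*(-3.1633) = (y-b)^2/(4a) = (-3.1633 + 3)^2/(4*9)
= 0.0267/36 = 0.0007


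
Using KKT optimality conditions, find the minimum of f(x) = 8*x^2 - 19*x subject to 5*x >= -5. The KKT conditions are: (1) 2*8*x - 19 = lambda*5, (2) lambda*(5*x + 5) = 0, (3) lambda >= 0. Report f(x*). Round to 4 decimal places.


Step 1: Try lambda = 0 (constraint inactive).
Stationarity: 2*8*x - 19 = 0
x* = 19/(2*8) = 1.1875
Check constraint: 5*1.1875 = 5.9375 >= -5 -- satisfied.
Step 2: Compute optimal value.
f(x*) = 8*1.1875^2 - 19*1.1875 = -11.2813


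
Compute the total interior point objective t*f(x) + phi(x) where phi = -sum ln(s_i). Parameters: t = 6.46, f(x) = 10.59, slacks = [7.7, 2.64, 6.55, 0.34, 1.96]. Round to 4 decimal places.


Step 1: Compute log-barrier.
ln values: [2.0412, 0.9708, 1.8795, -1.0788, 0.6729]
phi = -(2.0412 + 0.9708 + 1.8795 - 1.0788 + 0.6729) = -4.4856
Step 2: Compute augmented objective.
t*f(x) = 6.46*10.59 = 68.4114
Total = 68.4114 - 4.4856 = 63.9258


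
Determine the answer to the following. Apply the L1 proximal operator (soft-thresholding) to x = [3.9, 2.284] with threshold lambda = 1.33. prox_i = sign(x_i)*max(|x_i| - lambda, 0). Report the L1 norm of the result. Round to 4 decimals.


Soft-thresholding with lambda = 1.33:
prox(3.9) = sign(3.9)*max(|3.9| - 1.33, 0) = 2.57
prox(2.284) = sign(2.284)*max(|2.284| - 1.33, 0) = 0.954
prox(x) = [2.57, 0.954]
||prox(x)||_1 = 2.57 + 0.954 = 3.524


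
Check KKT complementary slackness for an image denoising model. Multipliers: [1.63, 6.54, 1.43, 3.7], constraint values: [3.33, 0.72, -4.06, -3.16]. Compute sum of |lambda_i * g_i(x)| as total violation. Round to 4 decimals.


KKT complementary slackness check:
lambda_1 * g_1 = 1.63 * 3.33 = 5.4279
lambda_2 * g_2 = 6.54 * 0.72 = 4.7088
lambda_3 * g_3 = 1.43 * -4.06 = -5.8058
lambda_4 * g_4 = 3.7 * -3.16 = -11.692
Total violation = 5.4279 + 4.7088 + 5.8058 + 11.692 = 27.6345


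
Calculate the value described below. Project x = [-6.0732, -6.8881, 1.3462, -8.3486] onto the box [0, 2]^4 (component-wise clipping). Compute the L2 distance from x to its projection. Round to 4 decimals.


Project each component onto [0, 2].
clip(-6.0732) = 0.0, clip(-6.8881) = 0.0, clip(1.3462) = 1.3462, clip(-8.3486) = 0.0
Projection = [0.0, 0.0, 1.3462, 0.0]
Squared diffs: [36.8838, 47.4459, 0.0, 69.6991]
Distance = sqrt(154.0288) = 12.4108


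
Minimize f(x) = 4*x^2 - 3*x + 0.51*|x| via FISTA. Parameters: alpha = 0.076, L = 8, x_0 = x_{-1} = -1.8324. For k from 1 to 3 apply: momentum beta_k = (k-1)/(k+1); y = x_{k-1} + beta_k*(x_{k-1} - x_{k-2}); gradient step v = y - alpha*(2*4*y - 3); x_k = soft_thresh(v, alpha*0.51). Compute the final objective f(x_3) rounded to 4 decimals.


FISTA on f(x) = 4*x^2 - 3*x + 0.51*|x|
L = 8, alpha = 0.076
Iteration 1: beta = 0.0, y = -1.8324 + 0.0*(-1.8324 + 1.8324) = -1.8324
  grad(y) = -17.6592, v = y - alpha*grad = -0.4903
  prox(v) = soft_thresh(-0.4903, 0.0388) = -0.4515
Iteration 2: beta = 0.3333, y = -0.4515 + 0.3333*(-0.4515 + 1.8324) = 0.0087
  grad(y) = -2.93, v = y - alpha*grad = 0.2314
  prox(v) = soft_thresh(0.2314, 0.0388) = 0.1927
Iteration 3: beta = 0.5, y = 0.1927 + 0.5*(0.1927 + 0.4515) = 0.5148
  grad(y) = 1.1182, v = y - alpha*grad = 0.4298
  prox(v) = soft_thresh(0.4298, 0.0388) = 0.391
f(x_3) = 4*0.391^2 - 3*0.391 + 0.51*|0.391| = -0.362


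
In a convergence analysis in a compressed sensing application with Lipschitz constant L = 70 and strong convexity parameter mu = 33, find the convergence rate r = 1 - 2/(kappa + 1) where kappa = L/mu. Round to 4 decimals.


Step 1: Compute the condition number.
kappa = L/mu = 70/33 = 2.1212
Step 2: Compute the convergence rate.
r = 1 - 2/(kappa + 1) = 1 - 2*mu/(L + mu) = (L - mu)/(L + mu) = 37/103 = 0.3592


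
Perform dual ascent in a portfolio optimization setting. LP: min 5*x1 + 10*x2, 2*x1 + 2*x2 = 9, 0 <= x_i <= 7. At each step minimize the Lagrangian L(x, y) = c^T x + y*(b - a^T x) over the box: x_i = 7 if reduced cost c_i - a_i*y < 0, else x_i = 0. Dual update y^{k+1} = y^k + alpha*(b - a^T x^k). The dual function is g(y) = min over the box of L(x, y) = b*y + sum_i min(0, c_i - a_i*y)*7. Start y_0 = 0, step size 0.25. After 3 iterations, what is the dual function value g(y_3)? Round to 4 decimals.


Dual ascent for LP: min 5*x1 + 10*x2, 2*x1 + 2*x2 = 9, 0 <= x_i <= 7
Step 1: y^k = 0.0, reduced costs: (5.0, 10.0)
  x^k = (0.0, 0.0), subgradient = b - a^T x = 9.0
  y^{k+1} = 0.0 + 0.25*9.0 = 2.25
Step 2: y^k = 2.25, reduced costs: (0.5, 5.5)
  x^k = (0.0, 0.0), subgradient = b - a^T x = 9.0
  y^{k+1} = 2.25 + 0.25*9.0 = 4.5
Step 3: y^k = 4.5, reduced costs: (-4.0, 1.0)
  x^k = (7.0, 0.0), subgradient = b - a^T x = -5.0
  y^{k+1} = 4.5 + 0.25*-5.0 = 3.25
Dual objective at y_3 = 3.25: reduced costs (-1.5, 3.5), box minimizer x = (7.0, 0.0)
g(y_3) = b*y + (c1 - a1*y)*x1 + (c2 - a2*y)*x2 = 9*3.25 + (-1.5)*7.0 + 3.5*0.0 = 29.25 - 10.5 + 0.0 = 18.75
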